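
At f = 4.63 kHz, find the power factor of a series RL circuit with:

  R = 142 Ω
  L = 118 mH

Step 1 — Angular frequency: ω = 2π·f = 2π·4630 = 2.909e+04 rad/s.
Step 2 — Component impedances:
  R: Z = R = 142 Ω
  L: Z = jωL = j·2.909e+04·0.118 = 0 + j3433 Ω
Step 3 — Series combination: Z_total = R + L = 142 + j3433 Ω = 3436∠87.6° Ω.
Step 4 — Power factor: PF = cos(φ) = Re(Z)/|Z| = 142/3436 = 0.04133.
Step 5 — Type: Im(Z) = 3433 ⇒ lagging (phase φ = 87.6°).

PF = 0.04133 (lagging, φ = 87.6°)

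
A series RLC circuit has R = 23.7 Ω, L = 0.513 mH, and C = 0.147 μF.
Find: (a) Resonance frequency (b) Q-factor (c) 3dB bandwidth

Step 1 — Resonance: ω₀ = 1/√(LC) = 1/√(0.000513·1.47e-07) = 1.152e+05 rad/s.
Step 2 — f₀ = ω₀/(2π) = 1.833e+04 Hz.
Step 3 — Series Q: Q = ω₀L/R = 1.152e+05·0.000513/23.7 = 2.493.
Step 4 — Bandwidth: Δω = ω₀/Q = 4.62e+04 rad/s; BW = Δω/(2π) = 7353 Hz.

(a) f₀ = 1.833e+04 Hz  (b) Q = 2.493  (c) BW = 7353 Hz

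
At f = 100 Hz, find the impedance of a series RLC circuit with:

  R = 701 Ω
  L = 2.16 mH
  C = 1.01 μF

Step 1 — Angular frequency: ω = 2π·f = 2π·100 = 628.3 rad/s.
Step 2 — Component impedances:
  R: Z = R = 701 Ω
  L: Z = jωL = j·628.3·0.00216 = 0 + j1.357 Ω
  C: Z = 1/(jωC) = -j/(ω·C) = 0 - j1576 Ω
Step 3 — Series combination: Z_total = R + L + C = 701 - j1574 Ω = 1723∠-66.0° Ω.

Z = 701 - j1574 Ω = 1723∠-66.0° Ω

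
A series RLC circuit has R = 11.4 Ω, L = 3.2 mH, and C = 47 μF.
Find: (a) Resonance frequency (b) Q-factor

Step 1 — Resonance condition Im(Z)=0 gives ω₀ = 1/√(LC).
Step 2 — ω₀ = 1/√(0.0032·4.7e-05) = 2579 rad/s.
Step 3 — f₀ = ω₀/(2π) = 410.4 Hz.
Step 4 — Series Q: Q = ω₀L/R = 2579·0.0032/11.4 = 0.7238.

(a) f₀ = 410.4 Hz  (b) Q = 0.7238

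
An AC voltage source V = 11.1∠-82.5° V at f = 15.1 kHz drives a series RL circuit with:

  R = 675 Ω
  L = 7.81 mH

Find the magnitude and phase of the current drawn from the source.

Step 1 — Angular frequency: ω = 2π·f = 2π·1.51e+04 = 9.488e+04 rad/s.
Step 2 — Component impedances:
  R: Z = R = 675 Ω
  L: Z = jωL = j·9.488e+04·0.00781 = 0 + j741 Ω
Step 3 — Series combination: Z_total = R + L = 675 + j741 Ω = 1002∠47.7° Ω.
Step 4 — Source phasor: V = 11.1∠-82.5° V = 1.449 - j11.01 V.
Step 5 — Ohm's law: I = V / Z_total = (1.449 - j11.01) / (675 + j741) = -0.007143 - j0.008462 A.
Step 6 — Convert to polar: |I| = 0.01107 A, ∠I = -130.2°.

I = 0.01107∠-130.2° A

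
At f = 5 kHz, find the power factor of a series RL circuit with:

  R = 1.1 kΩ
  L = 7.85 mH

Step 1 — Angular frequency: ω = 2π·f = 2π·5000 = 3.142e+04 rad/s.
Step 2 — Component impedances:
  R: Z = R = 1100 Ω
  L: Z = jωL = j·3.142e+04·0.00785 = 0 + j246.6 Ω
Step 3 — Series combination: Z_total = R + L = 1100 + j246.6 Ω = 1127∠12.6° Ω.
Step 4 — Power factor: PF = cos(φ) = Re(Z)/|Z| = 1100/1127.3 = 0.9758.
Step 5 — Type: Im(Z) = 246.6 ⇒ lagging (phase φ = 12.6°).

PF = 0.9758 (lagging, φ = 12.6°)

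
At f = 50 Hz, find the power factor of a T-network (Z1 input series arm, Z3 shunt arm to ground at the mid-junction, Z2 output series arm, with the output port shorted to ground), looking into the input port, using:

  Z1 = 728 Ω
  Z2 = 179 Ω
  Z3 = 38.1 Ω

Step 1 — Angular frequency: ω = 2π·f = 2π·50 = 314.2 rad/s.
Step 2 — Component impedances:
  Z1: Z = R = 728 Ω
  Z2: Z = R = 179 Ω
  Z3: Z = R = 38.1 Ω
Step 3 — With the output port shorted to ground, the output series arm Z2 runs from the junction to ground; the shunt arm Z3 also runs from the junction to ground. They appear in parallel: Z3 || Z2 = 31.41 Ω.
Step 4 — Series with input arm Z1: Z_in = Z1 + (Z3 || Z2) = 759.4 Ω = 759.4∠0.0° Ω.
Step 5 — Power factor: PF = cos(φ) = Re(Z)/|Z| = 759.4/759.4 = 1.
Step 6 — Type: Im(Z) = 0 ⇒ unity (phase φ = 0.0°).

PF = 1 (unity, φ = 0.0°)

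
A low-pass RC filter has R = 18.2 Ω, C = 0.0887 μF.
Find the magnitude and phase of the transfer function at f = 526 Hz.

Step 1 — Angular frequency: ω = 2π·526 = 3305 rad/s.
Step 2 — Transfer function: H(jω) = 1/(1 + jωRC).
Step 3 — Denominator: 1 + jωRC = 1 + j·3305·18.2·8.87e-08 = 1 + j0.005335.
Step 4 — H = 1 - j0.005335.
Step 5 — Magnitude: |H| = 1 (-0.0 dB); phase: φ = -0.3°.

|H| = 1 (-0.0 dB), φ = -0.3°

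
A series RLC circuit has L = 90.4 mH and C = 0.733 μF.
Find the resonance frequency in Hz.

Step 1 — Resonance condition Im(Z)=0 gives ω₀ = 1/√(LC).
Step 2 — ω₀ = 1/√(0.0904·7.33e-07) = 3885 rad/s.
Step 3 — f₀ = ω₀/(2π) = 618.3 Hz.

f₀ = 618.3 Hz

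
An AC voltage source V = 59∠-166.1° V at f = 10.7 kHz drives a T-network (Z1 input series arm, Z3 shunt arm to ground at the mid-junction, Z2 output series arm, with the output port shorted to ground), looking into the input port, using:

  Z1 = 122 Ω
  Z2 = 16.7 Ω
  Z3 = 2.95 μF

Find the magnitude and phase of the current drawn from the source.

Step 1 — Angular frequency: ω = 2π·f = 2π·1.07e+04 = 6.723e+04 rad/s.
Step 2 — Component impedances:
  Z1: Z = R = 122 Ω
  Z2: Z = R = 16.7 Ω
  Z3: Z = 1/(jωC) = -j/(ω·C) = 0 - j5.042 Ω
Step 3 — With the output port shorted to ground, the output series arm Z2 runs from the junction to ground; the shunt arm Z3 also runs from the junction to ground. They appear in parallel: Z3 || Z2 = 1.395 - j4.621 Ω.
Step 4 — Series with input arm Z1: Z_in = Z1 + (Z3 || Z2) = 123.4 - j4.621 Ω = 123.5∠-2.1° Ω.
Step 5 — Source phasor: V = 59∠-166.1° V = -57.27 - j14.17 V.
Step 6 — Ohm's law: I = V / Z_total = (-57.27 - j14.17) / (123.4 - j4.621) = -0.4592 - j0.1321 A.
Step 7 — Convert to polar: |I| = 0.4778 A, ∠I = -164.0°.

I = 0.4778∠-164.0° A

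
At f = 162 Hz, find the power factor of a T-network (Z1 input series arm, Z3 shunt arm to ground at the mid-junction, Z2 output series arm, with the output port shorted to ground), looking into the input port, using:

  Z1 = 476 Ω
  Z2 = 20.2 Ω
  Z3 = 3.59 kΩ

Step 1 — Angular frequency: ω = 2π·f = 2π·162 = 1018 rad/s.
Step 2 — Component impedances:
  Z1: Z = R = 476 Ω
  Z2: Z = R = 20.2 Ω
  Z3: Z = R = 3590 Ω
Step 3 — With the output port shorted to ground, the output series arm Z2 runs from the junction to ground; the shunt arm Z3 also runs from the junction to ground. They appear in parallel: Z3 || Z2 = 20.09 Ω.
Step 4 — Series with input arm Z1: Z_in = Z1 + (Z3 || Z2) = 496.1 Ω = 496.1∠0.0° Ω.
Step 5 — Power factor: PF = cos(φ) = Re(Z)/|Z| = 496.1/496.1 = 1.
Step 6 — Type: Im(Z) = 0 ⇒ unity (phase φ = 0.0°).

PF = 1 (unity, φ = 0.0°)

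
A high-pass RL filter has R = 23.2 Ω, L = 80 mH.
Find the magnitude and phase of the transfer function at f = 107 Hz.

Step 1 — Angular frequency: ω = 2π·107 = 672.3 rad/s.
Step 2 — Transfer function: H(jω) = jωL/(R + jωL).
Step 3 — Numerator jωL = j·53.78; denominator R + jωL = 23.2 + j53.78.
Step 4 — H = 0.8431 + j0.3637.
Step 5 — Magnitude: |H| = 0.9182 (-0.7 dB); phase: φ = 23.3°.

|H| = 0.9182 (-0.7 dB), φ = 23.3°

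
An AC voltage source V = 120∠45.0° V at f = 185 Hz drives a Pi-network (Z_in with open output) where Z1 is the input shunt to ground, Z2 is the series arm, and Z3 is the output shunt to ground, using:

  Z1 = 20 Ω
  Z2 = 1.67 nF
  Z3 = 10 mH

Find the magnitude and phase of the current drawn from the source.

Step 1 — Angular frequency: ω = 2π·f = 2π·185 = 1162 rad/s.
Step 2 — Component impedances:
  Z1: Z = R = 20 Ω
  Z2: Z = 1/(jωC) = -j/(ω·C) = 0 - j5.151e+05 Ω
  Z3: Z = jωL = j·1162·0.01 = 0 + j11.62 Ω
Step 3 — With open output, the series arm Z2 and the output shunt Z3 appear in series to ground: Z2 + Z3 = 0 - j5.151e+05 Ω.
Step 4 — Parallel with input shunt Z1: Z_in = Z1 || (Z2 + Z3) = 20 - j0.0007765 Ω = 20∠-0.0° Ω.
Step 5 — Source phasor: V = 120∠45.0° V = 84.85 + j84.85 V.
Step 6 — Ohm's law: I = V / Z_total = (84.85 + j84.85) / (20 - j0.0007765) = 4.242 + j4.243 A.
Step 7 — Convert to polar: |I| = 6 A, ∠I = 45.0°.

I = 6∠45.0° A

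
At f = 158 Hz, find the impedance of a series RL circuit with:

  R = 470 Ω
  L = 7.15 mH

Step 1 — Angular frequency: ω = 2π·f = 2π·158 = 992.7 rad/s.
Step 2 — Component impedances:
  R: Z = R = 470 Ω
  L: Z = jωL = j·992.7·0.00715 = 0 + j7.098 Ω
Step 3 — Series combination: Z_total = R + L = 470 + j7.098 Ω = 470.1∠0.9° Ω.

Z = 470 + j7.098 Ω = 470.1∠0.9° Ω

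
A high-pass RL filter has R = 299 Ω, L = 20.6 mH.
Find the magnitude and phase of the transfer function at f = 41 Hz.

Step 1 — Angular frequency: ω = 2π·41 = 257.6 rad/s.
Step 2 — Transfer function: H(jω) = jωL/(R + jωL).
Step 3 — Numerator jωL = j·5.307; denominator R + jωL = 299 + j5.307.
Step 4 — H = 0.0003149 + j0.01774.
Step 5 — Magnitude: |H| = 0.01775 (-35.0 dB); phase: φ = 89.0°.

|H| = 0.01775 (-35.0 dB), φ = 89.0°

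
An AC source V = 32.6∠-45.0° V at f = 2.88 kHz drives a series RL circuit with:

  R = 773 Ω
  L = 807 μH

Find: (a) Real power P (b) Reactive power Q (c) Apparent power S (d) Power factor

Step 1 — Angular frequency: ω = 2π·f = 2π·2880 = 1.81e+04 rad/s.
Step 2 — Component impedances:
  R: Z = R = 773 Ω
  L: Z = jωL = j·1.81e+04·0.000807 = 0 + j14.6 Ω
Step 3 — Series combination: Z_total = R + L = 773 + j14.6 Ω = 773.1∠1.1° Ω.
Step 4 — Source phasor: V = 32.6∠-45.0° V = 23.05 - j23.05 V.
Step 5 — Current: I = V / Z = 0.02925 - j0.03037 A = 0.04217∠-46.1° A.
Step 6 — Complex power: S = V·I* = 1.374 + j0.02596 VA.
Step 7 — Real power: P = Re(S) = 1.374 W.
Step 8 — Reactive power: Q = Im(S) = 0.02596 VAR.
Step 9 — Apparent power: |S| = 1.375 VA.
Step 10 — Power factor: PF = P/|S| = 0.9998 (lagging).

(a) P = 1.374 W  (b) Q = 0.02596 VAR  (c) S = 1.375 VA  (d) PF = 0.9998 (lagging)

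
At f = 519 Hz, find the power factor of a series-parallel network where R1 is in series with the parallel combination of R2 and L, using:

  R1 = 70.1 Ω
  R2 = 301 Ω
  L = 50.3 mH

Step 1 — Angular frequency: ω = 2π·f = 2π·519 = 3261 rad/s.
Step 2 — Component impedances:
  R1: Z = R = 70.1 Ω
  R2: Z = R = 301 Ω
  L: Z = jωL = j·3261·0.0503 = 0 + j164 Ω
Step 3 — Parallel branch: R2 || L = 1/(1/R2 + 1/L) = 68.92 + j126.5 Ω.
Step 4 — Series with R1: Z_total = R1 + (R2 || L) = 139 + j126.5 Ω = 187.9∠42.3° Ω.
Step 5 — Power factor: PF = cos(φ) = Re(Z)/|Z| = 139.02/187.94 = 0.7397.
Step 6 — Type: Im(Z) = 126.5 ⇒ lagging (phase φ = 42.3°).

PF = 0.7397 (lagging, φ = 42.3°)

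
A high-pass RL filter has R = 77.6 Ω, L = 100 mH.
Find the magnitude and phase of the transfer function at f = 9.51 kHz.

Step 1 — Angular frequency: ω = 2π·9510 = 5.975e+04 rad/s.
Step 2 — Transfer function: H(jω) = jωL/(R + jωL).
Step 3 — Numerator jωL = j·5975; denominator R + jωL = 77.6 + j5975.
Step 4 — H = 0.9998 + j0.01298.
Step 5 — Magnitude: |H| = 0.9999 (-0.0 dB); phase: φ = 0.7°.

|H| = 0.9999 (-0.0 dB), φ = 0.7°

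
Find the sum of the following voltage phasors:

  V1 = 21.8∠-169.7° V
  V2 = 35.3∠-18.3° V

Step 1 — Convert each phasor to rectangular form:
  V1 = 21.8·(cos(-169.7°) + j·sin(-169.7°)) = -21.45 - j3.898 V
  V2 = 35.3·(cos(-18.3°) + j·sin(-18.3°)) = 33.51 - j11.08 V
Step 2 — Sum components: V_total = 12.07 - j14.98 V.
Step 3 — Convert to polar: |V_total| = 19.24 V, ∠V_total = -51.2°.

V_total = 19.24∠-51.2° V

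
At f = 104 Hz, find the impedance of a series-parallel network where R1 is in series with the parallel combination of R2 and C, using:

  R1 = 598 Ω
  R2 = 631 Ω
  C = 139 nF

Step 1 — Angular frequency: ω = 2π·f = 2π·104 = 653.5 rad/s.
Step 2 — Component impedances:
  R1: Z = R = 598 Ω
  R2: Z = R = 631 Ω
  C: Z = 1/(jωC) = -j/(ω·C) = 0 - j1.101e+04 Ω
Step 3 — Parallel branch: R2 || C = 1/(1/R2 + 1/C) = 628.9 - j36.05 Ω.
Step 4 — Series with R1: Z_total = R1 + (R2 || C) = 1227 - j36.05 Ω = 1227∠-1.7° Ω.

Z = 1227 - j36.05 Ω = 1227∠-1.7° Ω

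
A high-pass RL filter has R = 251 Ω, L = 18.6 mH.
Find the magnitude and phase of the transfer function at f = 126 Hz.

Step 1 — Angular frequency: ω = 2π·126 = 791.7 rad/s.
Step 2 — Transfer function: H(jω) = jωL/(R + jωL).
Step 3 — Numerator jωL = j·14.73; denominator R + jωL = 251 + j14.73.
Step 4 — H = 0.00343 + j0.05847.
Step 5 — Magnitude: |H| = 0.05857 (-24.6 dB); phase: φ = 86.6°.

|H| = 0.05857 (-24.6 dB), φ = 86.6°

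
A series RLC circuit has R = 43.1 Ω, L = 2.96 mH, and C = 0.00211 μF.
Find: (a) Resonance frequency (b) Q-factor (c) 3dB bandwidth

Step 1 — Resonance condition Im(Z)=0 gives ω₀ = 1/√(LC).
Step 2 — ω₀ = 1/√(0.00296·2.11e-09) = 4.001e+05 rad/s.
Step 3 — f₀ = ω₀/(2π) = 6.368e+04 Hz.
Step 4 — Series Q: Q = ω₀L/R = 4.001e+05·0.00296/43.1 = 27.48.
Step 5 — 3dB bandwidth: Δω = ω₀/Q = 1.456e+04 rad/s; BW = Δω/(2π) = 2317 Hz.

(a) f₀ = 6.368e+04 Hz  (b) Q = 27.48  (c) BW = 2317 Hz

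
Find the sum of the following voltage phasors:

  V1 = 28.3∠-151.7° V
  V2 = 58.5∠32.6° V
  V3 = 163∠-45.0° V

Step 1 — Convert each phasor to rectangular form:
  V1 = 28.3·(cos(-151.7°) + j·sin(-151.7°)) = -24.92 - j13.42 V
  V2 = 58.5·(cos(32.6°) + j·sin(32.6°)) = 49.28 + j31.52 V
  V3 = 163·(cos(-45.0°) + j·sin(-45.0°)) = 115.3 - j115.3 V
Step 2 — Sum components: V_total = 139.6 - j97.16 V.
Step 3 — Convert to polar: |V_total| = 170.1 V, ∠V_total = -34.8°.

V_total = 170.1∠-34.8° V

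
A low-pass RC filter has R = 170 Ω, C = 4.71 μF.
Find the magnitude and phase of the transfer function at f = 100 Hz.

Step 1 — Angular frequency: ω = 2π·100 = 628.3 rad/s.
Step 2 — Transfer function: H(jω) = 1/(1 + jωRC).
Step 3 — Denominator: 1 + jωRC = 1 + j·628.3·170·4.71e-06 = 1 + j0.5031.
Step 4 — H = 0.798 - j0.4015.
Step 5 — Magnitude: |H| = 0.8933 (-1.0 dB); phase: φ = -26.7°.

|H| = 0.8933 (-1.0 dB), φ = -26.7°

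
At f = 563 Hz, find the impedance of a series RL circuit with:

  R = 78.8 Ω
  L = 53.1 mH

Step 1 — Angular frequency: ω = 2π·f = 2π·563 = 3537 rad/s.
Step 2 — Component impedances:
  R: Z = R = 78.8 Ω
  L: Z = jωL = j·3537·0.0531 = 0 + j187.8 Ω
Step 3 — Series combination: Z_total = R + L = 78.8 + j187.8 Ω = 203.7∠67.2° Ω.

Z = 78.8 + j187.8 Ω = 203.7∠67.2° Ω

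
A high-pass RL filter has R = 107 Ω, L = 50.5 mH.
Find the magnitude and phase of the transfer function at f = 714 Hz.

Step 1 — Angular frequency: ω = 2π·714 = 4486 rad/s.
Step 2 — Transfer function: H(jω) = jωL/(R + jωL).
Step 3 — Numerator jωL = j·226.6; denominator R + jωL = 107 + j226.6.
Step 4 — H = 0.8176 + j0.3862.
Step 5 — Magnitude: |H| = 0.9042 (-0.9 dB); phase: φ = 25.3°.

|H| = 0.9042 (-0.9 dB), φ = 25.3°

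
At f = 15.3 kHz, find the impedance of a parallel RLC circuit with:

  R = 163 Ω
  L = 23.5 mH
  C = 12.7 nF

Step 1 — Angular frequency: ω = 2π·f = 2π·1.53e+04 = 9.613e+04 rad/s.
Step 2 — Component impedances:
  R: Z = R = 163 Ω
  L: Z = jωL = j·9.613e+04·0.0235 = 0 + j2259 Ω
  C: Z = 1/(jωC) = -j/(ω·C) = 0 - j819.1 Ω
Step 3 — Parallel combination: 1/Z_total = 1/R + 1/L + 1/C; Z_total = 160.4 - j20.35 Ω = 161.7∠-7.2° Ω.

Z = 160.4 - j20.35 Ω = 161.7∠-7.2° Ω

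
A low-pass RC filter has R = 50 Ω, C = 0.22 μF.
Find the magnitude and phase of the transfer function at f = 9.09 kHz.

Step 1 — Angular frequency: ω = 2π·9090 = 5.711e+04 rad/s.
Step 2 — Transfer function: H(jω) = 1/(1 + jωRC).
Step 3 — Denominator: 1 + jωRC = 1 + j·5.711e+04·50·2.2e-07 = 1 + j0.6283.
Step 4 — H = 0.717 - j0.4505.
Step 5 — Magnitude: |H| = 0.8468 (-1.4 dB); phase: φ = -32.1°.

|H| = 0.8468 (-1.4 dB), φ = -32.1°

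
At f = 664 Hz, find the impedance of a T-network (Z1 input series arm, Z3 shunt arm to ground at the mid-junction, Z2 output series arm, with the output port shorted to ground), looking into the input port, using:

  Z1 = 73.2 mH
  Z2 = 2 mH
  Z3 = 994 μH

Step 1 — Angular frequency: ω = 2π·f = 2π·664 = 4172 rad/s.
Step 2 — Component impedances:
  Z1: Z = jωL = j·4172·0.0732 = 0 + j305.4 Ω
  Z2: Z = jωL = j·4172·0.002 = 0 + j8.344 Ω
  Z3: Z = jωL = j·4172·0.000994 = 0 + j4.147 Ω
Step 3 — With the output port shorted to ground, the output series arm Z2 runs from the junction to ground; the shunt arm Z3 also runs from the junction to ground. They appear in parallel: Z3 || Z2 = 0 + j2.77 Ω.
Step 4 — Series with input arm Z1: Z_in = Z1 + (Z3 || Z2) = 0 + j308.2 Ω = 308.2∠90.0° Ω.

Z = 0 + j308.2 Ω = 308.2∠90.0° Ω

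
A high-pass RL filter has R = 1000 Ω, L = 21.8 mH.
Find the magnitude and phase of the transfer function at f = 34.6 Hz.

Step 1 — Angular frequency: ω = 2π·34.6 = 217.4 rad/s.
Step 2 — Transfer function: H(jω) = jωL/(R + jωL).
Step 3 — Numerator jωL = j·4.739; denominator R + jωL = 1000 + j4.739.
Step 4 — H = 2.246e-05 + j0.004739.
Step 5 — Magnitude: |H| = 0.004739 (-46.5 dB); phase: φ = 89.7°.

|H| = 0.004739 (-46.5 dB), φ = 89.7°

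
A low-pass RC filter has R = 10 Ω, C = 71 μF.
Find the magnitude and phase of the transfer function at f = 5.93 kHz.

Step 1 — Angular frequency: ω = 2π·5930 = 3.726e+04 rad/s.
Step 2 — Transfer function: H(jω) = 1/(1 + jωRC).
Step 3 — Denominator: 1 + jωRC = 1 + j·3.726e+04·10·7.1e-05 = 1 + j26.45.
Step 4 — H = 0.001427 - j0.03775.
Step 5 — Magnitude: |H| = 0.03777 (-28.5 dB); phase: φ = -87.8°.

|H| = 0.03777 (-28.5 dB), φ = -87.8°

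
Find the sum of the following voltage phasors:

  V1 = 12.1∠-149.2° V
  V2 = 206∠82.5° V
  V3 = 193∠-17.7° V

Step 1 — Convert each phasor to rectangular form:
  V1 = 12.1·(cos(-149.2°) + j·sin(-149.2°)) = -10.39 - j6.196 V
  V2 = 206·(cos(82.5°) + j·sin(82.5°)) = 26.89 + j204.2 V
  V3 = 193·(cos(-17.7°) + j·sin(-17.7°)) = 183.9 - j58.68 V
Step 2 — Sum components: V_total = 200.4 + j139.4 V.
Step 3 — Convert to polar: |V_total| = 244.1 V, ∠V_total = 34.8°.

V_total = 244.1∠34.8° V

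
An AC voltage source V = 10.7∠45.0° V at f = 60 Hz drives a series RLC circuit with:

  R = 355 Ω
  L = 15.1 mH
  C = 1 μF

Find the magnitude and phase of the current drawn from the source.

Step 1 — Angular frequency: ω = 2π·f = 2π·60 = 377 rad/s.
Step 2 — Component impedances:
  R: Z = R = 355 Ω
  L: Z = jωL = j·377·0.0151 = 0 + j5.693 Ω
  C: Z = 1/(jωC) = -j/(ω·C) = 0 - j2653 Ω
Step 3 — Series combination: Z_total = R + L + C = 355 - j2647 Ω = 2671∠-82.4° Ω.
Step 4 — Source phasor: V = 10.7∠45.0° V = 7.566 + j7.566 V.
Step 5 — Ohm's law: I = V / Z_total = (7.566 + j7.566) / (355 - j2647) = -0.002431 + j0.003185 A.
Step 6 — Convert to polar: |I| = 0.004007 A, ∠I = 127.4°.

I = 0.004007∠127.4° A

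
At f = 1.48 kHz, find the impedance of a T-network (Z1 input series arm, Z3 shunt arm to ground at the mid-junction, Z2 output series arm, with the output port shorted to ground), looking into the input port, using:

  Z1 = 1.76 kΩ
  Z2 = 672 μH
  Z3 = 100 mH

Step 1 — Angular frequency: ω = 2π·f = 2π·1480 = 9299 rad/s.
Step 2 — Component impedances:
  Z1: Z = R = 1760 Ω
  Z2: Z = jωL = j·9299·0.000672 = 0 + j6.249 Ω
  Z3: Z = jωL = j·9299·0.1 = 0 + j929.9 Ω
Step 3 — With the output port shorted to ground, the output series arm Z2 runs from the junction to ground; the shunt arm Z3 also runs from the junction to ground. They appear in parallel: Z3 || Z2 = 0 + j6.207 Ω.
Step 4 — Series with input arm Z1: Z_in = Z1 + (Z3 || Z2) = 1760 + j6.207 Ω = 1760∠0.2° Ω.

Z = 1760 + j6.207 Ω = 1760∠0.2° Ω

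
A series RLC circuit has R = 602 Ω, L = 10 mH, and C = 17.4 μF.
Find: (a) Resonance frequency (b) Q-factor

Step 1 — Resonance condition Im(Z)=0 gives ω₀ = 1/√(LC).
Step 2 — ω₀ = 1/√(0.01·1.74e-05) = 2397 rad/s.
Step 3 — f₀ = ω₀/(2π) = 381.5 Hz.
Step 4 — Series Q: Q = ω₀L/R = 2397·0.01/602 = 0.03982.

(a) f₀ = 381.5 Hz  (b) Q = 0.03982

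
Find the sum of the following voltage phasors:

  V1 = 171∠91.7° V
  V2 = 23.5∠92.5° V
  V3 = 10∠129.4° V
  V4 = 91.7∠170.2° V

Step 1 — Convert each phasor to rectangular form:
  V1 = 171·(cos(91.7°) + j·sin(91.7°)) = -5.073 + j170.9 V
  V2 = 23.5·(cos(92.5°) + j·sin(92.5°)) = -1.025 + j23.48 V
  V3 = 10·(cos(129.4°) + j·sin(129.4°)) = -6.347 + j7.727 V
  V4 = 91.7·(cos(170.2°) + j·sin(170.2°)) = -90.36 + j15.61 V
Step 2 — Sum components: V_total = -102.8 + j217.7 V.
Step 3 — Convert to polar: |V_total| = 240.8 V, ∠V_total = 115.3°.

V_total = 240.8∠115.3° V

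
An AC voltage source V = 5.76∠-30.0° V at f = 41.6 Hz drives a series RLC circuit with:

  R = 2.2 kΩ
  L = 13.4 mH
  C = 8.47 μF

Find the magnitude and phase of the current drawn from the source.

Step 1 — Angular frequency: ω = 2π·f = 2π·41.6 = 261.4 rad/s.
Step 2 — Component impedances:
  R: Z = R = 2200 Ω
  L: Z = jωL = j·261.4·0.0134 = 0 + j3.502 Ω
  C: Z = 1/(jωC) = -j/(ω·C) = 0 - j451.7 Ω
Step 3 — Series combination: Z_total = R + L + C = 2200 - j448.2 Ω = 2245∠-11.5° Ω.
Step 4 — Source phasor: V = 5.76∠-30.0° V = 4.988 - j2.88 V.
Step 5 — Ohm's law: I = V / Z_total = (4.988 - j2.88) / (2200 - j448.2) = 0.002433 - j0.0008134 A.
Step 6 — Convert to polar: |I| = 0.002565 A, ∠I = -18.5°.

I = 0.002565∠-18.5° A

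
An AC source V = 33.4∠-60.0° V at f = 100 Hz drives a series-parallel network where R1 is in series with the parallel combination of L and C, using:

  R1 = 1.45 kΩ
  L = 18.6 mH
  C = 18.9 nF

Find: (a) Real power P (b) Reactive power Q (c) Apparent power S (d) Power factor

Step 1 — Angular frequency: ω = 2π·f = 2π·100 = 628.3 rad/s.
Step 2 — Component impedances:
  R1: Z = R = 1450 Ω
  L: Z = jωL = j·628.3·0.0186 = 0 + j11.69 Ω
  C: Z = 1/(jωC) = -j/(ω·C) = 0 - j8.421e+04 Ω
Step 3 — Parallel branch: L || C = 1/(1/L + 1/C) = 0 + j11.69 Ω.
Step 4 — Series with R1: Z_total = R1 + (L || C) = 1450 + j11.69 Ω = 1450∠0.5° Ω.
Step 5 — Source phasor: V = 33.4∠-60.0° V = 16.7 - j28.93 V.
Step 6 — Current: I = V / Z = 0.01136 - j0.02004 A = 0.02303∠-60.5° A.
Step 7 — Complex power: S = V·I* = 0.7693 + j0.006201 VA.
Step 8 — Real power: P = Re(S) = 0.7693 W.
Step 9 — Reactive power: Q = Im(S) = 0.006201 VAR.
Step 10 — Apparent power: |S| = 0.7693 VA.
Step 11 — Power factor: PF = P/|S| = 1 (lagging).

(a) P = 0.7693 W  (b) Q = 0.006201 VAR  (c) S = 0.7693 VA  (d) PF = 1 (lagging)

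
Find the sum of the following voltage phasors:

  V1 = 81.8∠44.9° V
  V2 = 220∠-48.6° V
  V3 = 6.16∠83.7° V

Step 1 — Convert each phasor to rectangular form:
  V1 = 81.8·(cos(44.9°) + j·sin(44.9°)) = 57.94 + j57.74 V
  V2 = 220·(cos(-48.6°) + j·sin(-48.6°)) = 145.5 - j165 V
  V3 = 6.16·(cos(83.7°) + j·sin(83.7°)) = 0.676 + j6.123 V
Step 2 — Sum components: V_total = 204.1 - j101.2 V.
Step 3 — Convert to polar: |V_total| = 227.8 V, ∠V_total = -26.4°.

V_total = 227.8∠-26.4° V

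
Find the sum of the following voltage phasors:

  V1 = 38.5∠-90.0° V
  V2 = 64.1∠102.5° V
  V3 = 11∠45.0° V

Step 1 — Convert each phasor to rectangular form:
  V1 = 38.5·(cos(-90.0°) + j·sin(-90.0°)) = 0 - j38.5 V
  V2 = 64.1·(cos(102.5°) + j·sin(102.5°)) = -13.87 + j62.58 V
  V3 = 11·(cos(45.0°) + j·sin(45.0°)) = 7.778 + j7.778 V
Step 2 — Sum components: V_total = -6.096 + j31.86 V.
Step 3 — Convert to polar: |V_total| = 32.44 V, ∠V_total = 100.8°.

V_total = 32.44∠100.8° V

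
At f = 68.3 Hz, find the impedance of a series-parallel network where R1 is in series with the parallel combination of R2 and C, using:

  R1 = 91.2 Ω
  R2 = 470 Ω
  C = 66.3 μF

Step 1 — Angular frequency: ω = 2π·f = 2π·68.3 = 429.1 rad/s.
Step 2 — Component impedances:
  R1: Z = R = 91.2 Ω
  R2: Z = R = 470 Ω
  C: Z = 1/(jωC) = -j/(ω·C) = 0 - j35.15 Ω
Step 3 — Parallel branch: R2 || C = 1/(1/R2 + 1/C) = 2.614 - j34.95 Ω.
Step 4 — Series with R1: Z_total = R1 + (R2 || C) = 93.81 - j34.95 Ω = 100.1∠-20.4° Ω.

Z = 93.81 - j34.95 Ω = 100.1∠-20.4° Ω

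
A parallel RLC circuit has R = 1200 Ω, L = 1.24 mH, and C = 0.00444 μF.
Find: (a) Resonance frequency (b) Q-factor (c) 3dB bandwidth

Step 1 — Resonance: ω₀ = 1/√(LC) = 1/√(0.00124·4.44e-09) = 4.262e+05 rad/s.
Step 2 — f₀ = ω₀/(2π) = 6.783e+04 Hz.
Step 3 — Parallel Q: Q = R/(ω₀L) = 1200/(4.262e+05·0.00124) = 2.271.
Step 4 — Bandwidth: Δω = ω₀/Q = 1.877e+05 rad/s; BW = Δω/(2π) = 2.987e+04 Hz.

(a) f₀ = 6.783e+04 Hz  (b) Q = 2.271  (c) BW = 2.987e+04 Hz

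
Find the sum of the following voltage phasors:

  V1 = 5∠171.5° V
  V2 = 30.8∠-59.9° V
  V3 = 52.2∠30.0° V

Step 1 — Convert each phasor to rectangular form:
  V1 = 5·(cos(171.5°) + j·sin(171.5°)) = -4.945 + j0.739 V
  V2 = 30.8·(cos(-59.9°) + j·sin(-59.9°)) = 15.45 - j26.65 V
  V3 = 52.2·(cos(30.0°) + j·sin(30.0°)) = 45.21 + j26.1 V
Step 2 — Sum components: V_total = 55.71 + j0.1924 V.
Step 3 — Convert to polar: |V_total| = 55.71 V, ∠V_total = 0.2°.

V_total = 55.71∠0.2° V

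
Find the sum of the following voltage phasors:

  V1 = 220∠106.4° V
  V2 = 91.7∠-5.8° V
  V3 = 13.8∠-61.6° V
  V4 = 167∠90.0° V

Step 1 — Convert each phasor to rectangular form:
  V1 = 220·(cos(106.4°) + j·sin(106.4°)) = -62.12 + j211 V
  V2 = 91.7·(cos(-5.8°) + j·sin(-5.8°)) = 91.23 - j9.267 V
  V3 = 13.8·(cos(-61.6°) + j·sin(-61.6°)) = 6.564 - j12.14 V
  V4 = 167·(cos(90.0°) + j·sin(90.0°)) = 0 + j167 V
Step 2 — Sum components: V_total = 35.68 + j356.6 V.
Step 3 — Convert to polar: |V_total| = 358.4 V, ∠V_total = 84.3°.

V_total = 358.4∠84.3° V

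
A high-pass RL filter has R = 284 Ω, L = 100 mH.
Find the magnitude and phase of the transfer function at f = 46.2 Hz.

Step 1 — Angular frequency: ω = 2π·46.2 = 290.3 rad/s.
Step 2 — Transfer function: H(jω) = jωL/(R + jωL).
Step 3 — Numerator jωL = j·29.03; denominator R + jωL = 284 + j29.03.
Step 4 — H = 0.01034 + j0.1012.
Step 5 — Magnitude: |H| = 0.1017 (-19.9 dB); phase: φ = 84.2°.

|H| = 0.1017 (-19.9 dB), φ = 84.2°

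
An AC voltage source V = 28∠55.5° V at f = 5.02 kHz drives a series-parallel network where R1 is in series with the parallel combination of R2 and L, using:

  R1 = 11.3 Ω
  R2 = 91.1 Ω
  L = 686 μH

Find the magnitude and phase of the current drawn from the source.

Step 1 — Angular frequency: ω = 2π·f = 2π·5020 = 3.154e+04 rad/s.
Step 2 — Component impedances:
  R1: Z = R = 11.3 Ω
  R2: Z = R = 91.1 Ω
  L: Z = jωL = j·3.154e+04·0.000686 = 0 + j21.64 Ω
Step 3 — Parallel branch: R2 || L = 1/(1/R2 + 1/L) = 4.865 + j20.48 Ω.
Step 4 — Series with R1: Z_total = R1 + (R2 || L) = 16.16 + j20.48 Ω = 26.09∠51.7° Ω.
Step 5 — Source phasor: V = 28∠55.5° V = 15.86 + j23.08 V.
Step 6 — Ohm's law: I = V / Z_total = (15.86 + j23.08) / (16.16 + j20.48) = 1.071 + j0.07077 A.
Step 7 — Convert to polar: |I| = 1.073 A, ∠I = 3.8°.

I = 1.073∠3.8° A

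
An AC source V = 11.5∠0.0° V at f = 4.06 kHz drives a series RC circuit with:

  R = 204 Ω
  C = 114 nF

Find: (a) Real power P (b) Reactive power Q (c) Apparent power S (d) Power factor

Step 1 — Angular frequency: ω = 2π·f = 2π·4060 = 2.551e+04 rad/s.
Step 2 — Component impedances:
  R: Z = R = 204 Ω
  C: Z = 1/(jωC) = -j/(ω·C) = 0 - j343.9 Ω
Step 3 — Series combination: Z_total = R + C = 204 - j343.9 Ω = 399.8∠-59.3° Ω.
Step 4 — Source phasor: V = 11.5∠0.0° V = 11.5 V.
Step 5 — Current: I = V / Z = 0.01468 + j0.02474 A = 0.02876∠59.3° A.
Step 6 — Complex power: S = V·I* = 0.1688 - j0.2845 VA.
Step 7 — Real power: P = Re(S) = 0.1688 W.
Step 8 — Reactive power: Q = Im(S) = -0.2845 VAR.
Step 9 — Apparent power: |S| = 0.3308 VA.
Step 10 — Power factor: PF = P/|S| = 0.5102 (leading).

(a) P = 0.1688 W  (b) Q = -0.2845 VAR  (c) S = 0.3308 VA  (d) PF = 0.5102 (leading)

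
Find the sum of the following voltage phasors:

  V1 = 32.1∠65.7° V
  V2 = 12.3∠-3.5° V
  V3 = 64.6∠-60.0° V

Step 1 — Convert each phasor to rectangular form:
  V1 = 32.1·(cos(65.7°) + j·sin(65.7°)) = 13.21 + j29.26 V
  V2 = 12.3·(cos(-3.5°) + j·sin(-3.5°)) = 12.28 - j0.7509 V
  V3 = 64.6·(cos(-60.0°) + j·sin(-60.0°)) = 32.3 - j55.95 V
Step 2 — Sum components: V_total = 57.79 - j27.44 V.
Step 3 — Convert to polar: |V_total| = 63.97 V, ∠V_total = -25.4°.

V_total = 63.97∠-25.4° V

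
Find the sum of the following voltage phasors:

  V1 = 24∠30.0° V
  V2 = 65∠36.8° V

Step 1 — Convert each phasor to rectangular form:
  V1 = 24·(cos(30.0°) + j·sin(30.0°)) = 20.78 + j12 V
  V2 = 65·(cos(36.8°) + j·sin(36.8°)) = 52.05 + j38.94 V
Step 2 — Sum components: V_total = 72.83 + j50.94 V.
Step 3 — Convert to polar: |V_total| = 88.88 V, ∠V_total = 35.0°.

V_total = 88.88∠35.0° V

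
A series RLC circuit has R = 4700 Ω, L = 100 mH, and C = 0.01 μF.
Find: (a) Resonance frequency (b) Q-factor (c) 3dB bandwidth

Step 1 — Resonance: ω₀ = 1/√(LC) = 1/√(0.1·1e-08) = 3.162e+04 rad/s.
Step 2 — f₀ = ω₀/(2π) = 5033 Hz.
Step 3 — Series Q: Q = ω₀L/R = 3.162e+04·0.1/4700 = 0.6728.
Step 4 — Bandwidth: Δω = ω₀/Q = 4.7e+04 rad/s; BW = Δω/(2π) = 7480 Hz.

(a) f₀ = 5033 Hz  (b) Q = 0.6728  (c) BW = 7480 Hz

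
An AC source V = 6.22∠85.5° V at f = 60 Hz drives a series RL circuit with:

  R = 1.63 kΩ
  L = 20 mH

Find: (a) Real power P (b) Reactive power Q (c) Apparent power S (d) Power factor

Step 1 — Angular frequency: ω = 2π·f = 2π·60 = 377 rad/s.
Step 2 — Component impedances:
  R: Z = R = 1630 Ω
  L: Z = jωL = j·377·0.02 = 0 + j7.54 Ω
Step 3 — Series combination: Z_total = R + L = 1630 + j7.54 Ω = 1630∠0.3° Ω.
Step 4 — Source phasor: V = 6.22∠85.5° V = 0.488 + j6.201 V.
Step 5 — Current: I = V / Z = 0.000317 + j0.003803 A = 0.003816∠85.2° A.
Step 6 — Complex power: S = V·I* = 0.02373 + j0.0001098 VA.
Step 7 — Real power: P = Re(S) = 0.02373 W.
Step 8 — Reactive power: Q = Im(S) = 0.0001098 VAR.
Step 9 — Apparent power: |S| = 0.02373 VA.
Step 10 — Power factor: PF = P/|S| = 1 (lagging).

(a) P = 0.02373 W  (b) Q = 0.0001098 VAR  (c) S = 0.02373 VA  (d) PF = 1 (lagging)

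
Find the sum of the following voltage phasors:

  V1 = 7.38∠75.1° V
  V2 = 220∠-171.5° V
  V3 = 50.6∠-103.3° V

Step 1 — Convert each phasor to rectangular form:
  V1 = 7.38·(cos(75.1°) + j·sin(75.1°)) = 1.898 + j7.132 V
  V2 = 220·(cos(-171.5°) + j·sin(-171.5°)) = -217.6 - j32.52 V
  V3 = 50.6·(cos(-103.3°) + j·sin(-103.3°)) = -11.64 - j49.24 V
Step 2 — Sum components: V_total = -227.3 - j74.63 V.
Step 3 — Convert to polar: |V_total| = 239.3 V, ∠V_total = -161.8°.

V_total = 239.3∠-161.8° V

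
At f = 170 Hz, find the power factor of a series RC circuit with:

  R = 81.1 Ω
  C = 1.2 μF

Step 1 — Angular frequency: ω = 2π·f = 2π·170 = 1068 rad/s.
Step 2 — Component impedances:
  R: Z = R = 81.1 Ω
  C: Z = 1/(jωC) = -j/(ω·C) = 0 - j780.2 Ω
Step 3 — Series combination: Z_total = R + C = 81.1 - j780.2 Ω = 784.4∠-84.1° Ω.
Step 4 — Power factor: PF = cos(φ) = Re(Z)/|Z| = 81.1/784.4 = 0.1034.
Step 5 — Type: Im(Z) = -780.2 ⇒ leading (phase φ = -84.1°).

PF = 0.1034 (leading, φ = -84.1°)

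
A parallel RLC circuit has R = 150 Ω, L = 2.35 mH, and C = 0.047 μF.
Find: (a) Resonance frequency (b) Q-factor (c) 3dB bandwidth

Step 1 — Resonance: ω₀ = 1/√(LC) = 1/√(0.00235·4.7e-08) = 9.515e+04 rad/s.
Step 2 — f₀ = ω₀/(2π) = 1.514e+04 Hz.
Step 3 — Parallel Q: Q = R/(ω₀L) = 150/(9.515e+04·0.00235) = 0.6708.
Step 4 — Bandwidth: Δω = ω₀/Q = 1.418e+05 rad/s; BW = Δω/(2π) = 2.258e+04 Hz.

(a) f₀ = 1.514e+04 Hz  (b) Q = 0.6708  (c) BW = 2.258e+04 Hz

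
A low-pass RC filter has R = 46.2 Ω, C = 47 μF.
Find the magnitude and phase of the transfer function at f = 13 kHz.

Step 1 — Angular frequency: ω = 2π·1.3e+04 = 8.168e+04 rad/s.
Step 2 — Transfer function: H(jω) = 1/(1 + jωRC).
Step 3 — Denominator: 1 + jωRC = 1 + j·8.168e+04·46.2·4.7e-05 = 1 + j177.4.
Step 4 — H = 3.179e-05 - j0.005638.
Step 5 — Magnitude: |H| = 0.005638 (-45.0 dB); phase: φ = -89.7°.

|H| = 0.005638 (-45.0 dB), φ = -89.7°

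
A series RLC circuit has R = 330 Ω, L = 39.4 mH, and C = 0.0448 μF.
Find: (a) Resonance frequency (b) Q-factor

Step 1 — Resonance condition Im(Z)=0 gives ω₀ = 1/√(LC).
Step 2 — ω₀ = 1/√(0.0394·4.48e-08) = 2.38e+04 rad/s.
Step 3 — f₀ = ω₀/(2π) = 3788 Hz.
Step 4 — Series Q: Q = ω₀L/R = 2.38e+04·0.0394/330 = 2.842.

(a) f₀ = 3788 Hz  (b) Q = 2.842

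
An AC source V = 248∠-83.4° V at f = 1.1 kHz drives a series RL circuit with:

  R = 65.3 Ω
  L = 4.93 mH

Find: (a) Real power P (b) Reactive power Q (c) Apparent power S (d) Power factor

Step 1 — Angular frequency: ω = 2π·f = 2π·1100 = 6912 rad/s.
Step 2 — Component impedances:
  R: Z = R = 65.3 Ω
  L: Z = jωL = j·6912·0.00493 = 0 + j34.07 Ω
Step 3 — Series combination: Z_total = R + L = 65.3 + j34.07 Ω = 73.66∠27.6° Ω.
Step 4 — Source phasor: V = 248∠-83.4° V = 28.5 - j246.4 V.
Step 5 — Current: I = V / Z = -1.204 - j3.144 A = 3.367∠-111.0° A.
Step 6 — Complex power: S = V·I* = 740.3 + j386.3 VA.
Step 7 — Real power: P = Re(S) = 740.3 W.
Step 8 — Reactive power: Q = Im(S) = 386.3 VAR.
Step 9 — Apparent power: |S| = 835 VA.
Step 10 — Power factor: PF = P/|S| = 0.8866 (lagging).

(a) P = 740.3 W  (b) Q = 386.3 VAR  (c) S = 835 VA  (d) PF = 0.8866 (lagging)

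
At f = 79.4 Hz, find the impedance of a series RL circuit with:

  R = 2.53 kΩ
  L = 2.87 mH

Step 1 — Angular frequency: ω = 2π·f = 2π·79.4 = 498.9 rad/s.
Step 2 — Component impedances:
  R: Z = R = 2530 Ω
  L: Z = jωL = j·498.9·0.00287 = 0 + j1.432 Ω
Step 3 — Series combination: Z_total = R + L = 2530 + j1.432 Ω = 2530∠0.0° Ω.

Z = 2530 + j1.432 Ω = 2530∠0.0° Ω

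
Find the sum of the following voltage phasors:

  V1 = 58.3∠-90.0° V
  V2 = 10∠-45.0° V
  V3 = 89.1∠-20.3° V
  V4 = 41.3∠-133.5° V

Step 1 — Convert each phasor to rectangular form:
  V1 = 58.3·(cos(-90.0°) + j·sin(-90.0°)) = 0 - j58.3 V
  V2 = 10·(cos(-45.0°) + j·sin(-45.0°)) = 7.071 - j7.071 V
  V3 = 89.1·(cos(-20.3°) + j·sin(-20.3°)) = 83.57 - j30.91 V
  V4 = 41.3·(cos(-133.5°) + j·sin(-133.5°)) = -28.43 - j29.96 V
Step 2 — Sum components: V_total = 62.21 - j126.2 V.
Step 3 — Convert to polar: |V_total| = 140.7 V, ∠V_total = -63.8°.

V_total = 140.7∠-63.8° V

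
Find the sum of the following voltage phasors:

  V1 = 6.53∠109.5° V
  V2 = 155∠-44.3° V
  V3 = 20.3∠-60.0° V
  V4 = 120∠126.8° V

Step 1 — Convert each phasor to rectangular form:
  V1 = 6.53·(cos(109.5°) + j·sin(109.5°)) = -2.18 + j6.155 V
  V2 = 155·(cos(-44.3°) + j·sin(-44.3°)) = 110.9 - j108.3 V
  V3 = 20.3·(cos(-60.0°) + j·sin(-60.0°)) = 10.15 - j17.58 V
  V4 = 120·(cos(126.8°) + j·sin(126.8°)) = -71.88 + j96.09 V
Step 2 — Sum components: V_total = 47.02 - j23.59 V.
Step 3 — Convert to polar: |V_total| = 52.61 V, ∠V_total = -26.6°.

V_total = 52.61∠-26.6° V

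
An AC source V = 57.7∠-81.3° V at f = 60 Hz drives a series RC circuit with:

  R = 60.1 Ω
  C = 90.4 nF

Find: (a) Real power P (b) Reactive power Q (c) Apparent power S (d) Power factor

Step 1 — Angular frequency: ω = 2π·f = 2π·60 = 377 rad/s.
Step 2 — Component impedances:
  R: Z = R = 60.1 Ω
  C: Z = 1/(jωC) = -j/(ω·C) = 0 - j2.934e+04 Ω
Step 3 — Series combination: Z_total = R + C = 60.1 - j2.934e+04 Ω = 2.934e+04∠-89.9° Ω.
Step 4 — Source phasor: V = 57.7∠-81.3° V = 8.728 - j57.04 V.
Step 5 — Current: I = V / Z = 0.001944 + j0.0002935 A = 0.001966∠8.6° A.
Step 6 — Complex power: S = V·I* = 0.0002324 - j0.1135 VA.
Step 7 — Real power: P = Re(S) = 0.0002324 W.
Step 8 — Reactive power: Q = Im(S) = -0.1135 VAR.
Step 9 — Apparent power: |S| = 0.1135 VA.
Step 10 — Power factor: PF = P/|S| = 0.002048 (leading).

(a) P = 0.0002324 W  (b) Q = -0.1135 VAR  (c) S = 0.1135 VA  (d) PF = 0.002048 (leading)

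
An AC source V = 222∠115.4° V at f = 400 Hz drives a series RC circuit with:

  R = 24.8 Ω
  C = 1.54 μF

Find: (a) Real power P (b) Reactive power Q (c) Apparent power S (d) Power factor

Step 1 — Angular frequency: ω = 2π·f = 2π·400 = 2513 rad/s.
Step 2 — Component impedances:
  R: Z = R = 24.8 Ω
  C: Z = 1/(jωC) = -j/(ω·C) = 0 - j258.4 Ω
Step 3 — Series combination: Z_total = R + C = 24.8 - j258.4 Ω = 259.6∠-84.5° Ω.
Step 4 — Source phasor: V = 222∠115.4° V = -95.22 + j200.5 V.
Step 5 — Current: I = V / Z = -0.8041 - j0.2914 A = 0.8553∠-160.1° A.
Step 6 — Complex power: S = V·I* = 18.14 - j189 VA.
Step 7 — Real power: P = Re(S) = 18.14 W.
Step 8 — Reactive power: Q = Im(S) = -189 VAR.
Step 9 — Apparent power: |S| = 189.9 VA.
Step 10 — Power factor: PF = P/|S| = 0.09555 (leading).

(a) P = 18.14 W  (b) Q = -189 VAR  (c) S = 189.9 VA  (d) PF = 0.09555 (leading)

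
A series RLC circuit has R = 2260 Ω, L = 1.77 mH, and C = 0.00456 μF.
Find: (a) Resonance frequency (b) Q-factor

Step 1 — Resonance condition Im(Z)=0 gives ω₀ = 1/√(LC).
Step 2 — ω₀ = 1/√(0.00177·4.56e-09) = 3.52e+05 rad/s.
Step 3 — f₀ = ω₀/(2π) = 5.602e+04 Hz.
Step 4 — Series Q: Q = ω₀L/R = 3.52e+05·0.00177/2260 = 0.2757.

(a) f₀ = 5.602e+04 Hz  (b) Q = 0.2757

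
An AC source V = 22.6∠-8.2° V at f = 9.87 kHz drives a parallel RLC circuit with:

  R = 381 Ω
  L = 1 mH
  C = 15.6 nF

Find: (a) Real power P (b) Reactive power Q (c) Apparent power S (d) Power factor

Step 1 — Angular frequency: ω = 2π·f = 2π·9870 = 6.202e+04 rad/s.
Step 2 — Component impedances:
  R: Z = R = 381 Ω
  L: Z = jωL = j·6.202e+04·0.001 = 0 + j62.02 Ω
  C: Z = 1/(jωC) = -j/(ω·C) = 0 - j1034 Ω
Step 3 — Parallel combination: 1/Z_total = 1/R + 1/L + 1/C; Z_total = 11.09 + j64.05 Ω = 65.01∠80.2° Ω.
Step 4 — Source phasor: V = 22.6∠-8.2° V = 22.37 - j3.223 V.
Step 5 — Current: I = V / Z = 0.009852 - j0.3475 A = 0.3477∠-88.4° A.
Step 6 — Complex power: S = V·I* = 1.341 + j7.742 VA.
Step 7 — Real power: P = Re(S) = 1.341 W.
Step 8 — Reactive power: Q = Im(S) = 7.742 VAR.
Step 9 — Apparent power: |S| = 7.857 VA.
Step 10 — Power factor: PF = P/|S| = 0.1706 (lagging).

(a) P = 1.341 W  (b) Q = 7.742 VAR  (c) S = 7.857 VA  (d) PF = 0.1706 (lagging)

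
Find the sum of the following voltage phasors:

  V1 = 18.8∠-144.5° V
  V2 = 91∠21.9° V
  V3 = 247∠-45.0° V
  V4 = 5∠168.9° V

Step 1 — Convert each phasor to rectangular form:
  V1 = 18.8·(cos(-144.5°) + j·sin(-144.5°)) = -15.31 - j10.92 V
  V2 = 91·(cos(21.9°) + j·sin(21.9°)) = 84.43 + j33.94 V
  V3 = 247·(cos(-45.0°) + j·sin(-45.0°)) = 174.7 - j174.7 V
  V4 = 5·(cos(168.9°) + j·sin(168.9°)) = -4.906 + j0.9626 V
Step 2 — Sum components: V_total = 238.9 - j150.7 V.
Step 3 — Convert to polar: |V_total| = 282.4 V, ∠V_total = -32.2°.

V_total = 282.4∠-32.2° V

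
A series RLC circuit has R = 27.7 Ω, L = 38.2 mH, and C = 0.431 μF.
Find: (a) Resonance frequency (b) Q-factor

Step 1 — Resonance condition Im(Z)=0 gives ω₀ = 1/√(LC).
Step 2 — ω₀ = 1/√(0.0382·4.31e-07) = 7793 rad/s.
Step 3 — f₀ = ω₀/(2π) = 1240 Hz.
Step 4 — Series Q: Q = ω₀L/R = 7793·0.0382/27.7 = 10.75.

(a) f₀ = 1240 Hz  (b) Q = 10.75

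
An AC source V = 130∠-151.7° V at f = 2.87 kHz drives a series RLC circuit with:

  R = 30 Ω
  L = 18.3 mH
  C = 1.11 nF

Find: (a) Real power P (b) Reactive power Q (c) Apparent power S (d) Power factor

Step 1 — Angular frequency: ω = 2π·f = 2π·2870 = 1.803e+04 rad/s.
Step 2 — Component impedances:
  R: Z = R = 30 Ω
  L: Z = jωL = j·1.803e+04·0.0183 = 0 + j330 Ω
  C: Z = 1/(jωC) = -j/(ω·C) = 0 - j4.996e+04 Ω
Step 3 — Series combination: Z_total = R + L + C = 30 - j4.963e+04 Ω = 4.963e+04∠-90.0° Ω.
Step 4 — Source phasor: V = 130∠-151.7° V = -114.5 - j61.63 V.
Step 5 — Current: I = V / Z = 0.00124 - j0.002307 A = 0.002619∠-61.7° A.
Step 6 — Complex power: S = V·I* = 0.0002058 - j0.3405 VA.
Step 7 — Real power: P = Re(S) = 0.0002058 W.
Step 8 — Reactive power: Q = Im(S) = -0.3405 VAR.
Step 9 — Apparent power: |S| = 0.3405 VA.
Step 10 — Power factor: PF = P/|S| = 0.0006045 (leading).

(a) P = 0.0002058 W  (b) Q = -0.3405 VAR  (c) S = 0.3405 VA  (d) PF = 0.0006045 (leading)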